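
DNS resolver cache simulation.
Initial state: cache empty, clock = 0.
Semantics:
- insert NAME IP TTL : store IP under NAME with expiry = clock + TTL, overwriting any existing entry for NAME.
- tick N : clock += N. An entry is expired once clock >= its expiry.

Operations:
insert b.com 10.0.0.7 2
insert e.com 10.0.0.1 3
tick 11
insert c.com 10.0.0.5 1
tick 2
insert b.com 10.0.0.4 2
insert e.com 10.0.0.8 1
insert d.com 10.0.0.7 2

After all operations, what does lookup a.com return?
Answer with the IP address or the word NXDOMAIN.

Op 1: insert b.com -> 10.0.0.7 (expiry=0+2=2). clock=0
Op 2: insert e.com -> 10.0.0.1 (expiry=0+3=3). clock=0
Op 3: tick 11 -> clock=11. purged={b.com,e.com}
Op 4: insert c.com -> 10.0.0.5 (expiry=11+1=12). clock=11
Op 5: tick 2 -> clock=13. purged={c.com}
Op 6: insert b.com -> 10.0.0.4 (expiry=13+2=15). clock=13
Op 7: insert e.com -> 10.0.0.8 (expiry=13+1=14). clock=13
Op 8: insert d.com -> 10.0.0.7 (expiry=13+2=15). clock=13
lookup a.com: not in cache (expired or never inserted)

Answer: NXDOMAIN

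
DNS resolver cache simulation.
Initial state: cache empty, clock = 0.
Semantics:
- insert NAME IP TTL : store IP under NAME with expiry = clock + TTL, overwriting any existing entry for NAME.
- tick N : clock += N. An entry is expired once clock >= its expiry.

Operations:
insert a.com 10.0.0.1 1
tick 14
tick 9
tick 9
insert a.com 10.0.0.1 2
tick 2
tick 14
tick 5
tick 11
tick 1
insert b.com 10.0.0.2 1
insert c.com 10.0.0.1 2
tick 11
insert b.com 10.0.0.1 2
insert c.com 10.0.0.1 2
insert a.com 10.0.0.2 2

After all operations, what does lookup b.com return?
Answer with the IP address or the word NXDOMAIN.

Op 1: insert a.com -> 10.0.0.1 (expiry=0+1=1). clock=0
Op 2: tick 14 -> clock=14. purged={a.com}
Op 3: tick 9 -> clock=23.
Op 4: tick 9 -> clock=32.
Op 5: insert a.com -> 10.0.0.1 (expiry=32+2=34). clock=32
Op 6: tick 2 -> clock=34. purged={a.com}
Op 7: tick 14 -> clock=48.
Op 8: tick 5 -> clock=53.
Op 9: tick 11 -> clock=64.
Op 10: tick 1 -> clock=65.
Op 11: insert b.com -> 10.0.0.2 (expiry=65+1=66). clock=65
Op 12: insert c.com -> 10.0.0.1 (expiry=65+2=67). clock=65
Op 13: tick 11 -> clock=76. purged={b.com,c.com}
Op 14: insert b.com -> 10.0.0.1 (expiry=76+2=78). clock=76
Op 15: insert c.com -> 10.0.0.1 (expiry=76+2=78). clock=76
Op 16: insert a.com -> 10.0.0.2 (expiry=76+2=78). clock=76
lookup b.com: present, ip=10.0.0.1 expiry=78 > clock=76

Answer: 10.0.0.1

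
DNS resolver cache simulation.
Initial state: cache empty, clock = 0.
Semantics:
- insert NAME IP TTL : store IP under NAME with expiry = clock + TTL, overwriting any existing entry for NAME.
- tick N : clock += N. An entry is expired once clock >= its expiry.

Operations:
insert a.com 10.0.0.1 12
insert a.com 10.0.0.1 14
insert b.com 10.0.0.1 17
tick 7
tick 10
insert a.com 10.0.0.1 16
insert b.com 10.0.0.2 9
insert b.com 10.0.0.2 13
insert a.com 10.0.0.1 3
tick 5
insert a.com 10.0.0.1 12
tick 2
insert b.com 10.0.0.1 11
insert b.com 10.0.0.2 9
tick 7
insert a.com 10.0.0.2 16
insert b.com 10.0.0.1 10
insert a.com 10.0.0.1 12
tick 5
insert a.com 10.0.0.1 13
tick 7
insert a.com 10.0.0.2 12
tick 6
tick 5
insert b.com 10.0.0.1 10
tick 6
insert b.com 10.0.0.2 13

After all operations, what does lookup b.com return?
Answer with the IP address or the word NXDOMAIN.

Answer: 10.0.0.2

Derivation:
Op 1: insert a.com -> 10.0.0.1 (expiry=0+12=12). clock=0
Op 2: insert a.com -> 10.0.0.1 (expiry=0+14=14). clock=0
Op 3: insert b.com -> 10.0.0.1 (expiry=0+17=17). clock=0
Op 4: tick 7 -> clock=7.
Op 5: tick 10 -> clock=17. purged={a.com,b.com}
Op 6: insert a.com -> 10.0.0.1 (expiry=17+16=33). clock=17
Op 7: insert b.com -> 10.0.0.2 (expiry=17+9=26). clock=17
Op 8: insert b.com -> 10.0.0.2 (expiry=17+13=30). clock=17
Op 9: insert a.com -> 10.0.0.1 (expiry=17+3=20). clock=17
Op 10: tick 5 -> clock=22. purged={a.com}
Op 11: insert a.com -> 10.0.0.1 (expiry=22+12=34). clock=22
Op 12: tick 2 -> clock=24.
Op 13: insert b.com -> 10.0.0.1 (expiry=24+11=35). clock=24
Op 14: insert b.com -> 10.0.0.2 (expiry=24+9=33). clock=24
Op 15: tick 7 -> clock=31.
Op 16: insert a.com -> 10.0.0.2 (expiry=31+16=47). clock=31
Op 17: insert b.com -> 10.0.0.1 (expiry=31+10=41). clock=31
Op 18: insert a.com -> 10.0.0.1 (expiry=31+12=43). clock=31
Op 19: tick 5 -> clock=36.
Op 20: insert a.com -> 10.0.0.1 (expiry=36+13=49). clock=36
Op 21: tick 7 -> clock=43. purged={b.com}
Op 22: insert a.com -> 10.0.0.2 (expiry=43+12=55). clock=43
Op 23: tick 6 -> clock=49.
Op 24: tick 5 -> clock=54.
Op 25: insert b.com -> 10.0.0.1 (expiry=54+10=64). clock=54
Op 26: tick 6 -> clock=60. purged={a.com}
Op 27: insert b.com -> 10.0.0.2 (expiry=60+13=73). clock=60
lookup b.com: present, ip=10.0.0.2 expiry=73 > clock=60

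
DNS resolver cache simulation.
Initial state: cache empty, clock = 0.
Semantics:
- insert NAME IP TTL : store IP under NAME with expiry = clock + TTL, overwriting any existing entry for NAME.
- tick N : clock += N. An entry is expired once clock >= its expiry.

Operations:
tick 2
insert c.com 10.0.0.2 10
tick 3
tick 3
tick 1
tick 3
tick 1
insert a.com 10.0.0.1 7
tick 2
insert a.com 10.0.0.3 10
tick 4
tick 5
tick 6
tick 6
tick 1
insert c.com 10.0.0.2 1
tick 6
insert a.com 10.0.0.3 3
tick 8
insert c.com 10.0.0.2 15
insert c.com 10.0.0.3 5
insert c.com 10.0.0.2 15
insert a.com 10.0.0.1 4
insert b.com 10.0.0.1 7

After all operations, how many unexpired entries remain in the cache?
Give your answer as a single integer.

Op 1: tick 2 -> clock=2.
Op 2: insert c.com -> 10.0.0.2 (expiry=2+10=12). clock=2
Op 3: tick 3 -> clock=5.
Op 4: tick 3 -> clock=8.
Op 5: tick 1 -> clock=9.
Op 6: tick 3 -> clock=12. purged={c.com}
Op 7: tick 1 -> clock=13.
Op 8: insert a.com -> 10.0.0.1 (expiry=13+7=20). clock=13
Op 9: tick 2 -> clock=15.
Op 10: insert a.com -> 10.0.0.3 (expiry=15+10=25). clock=15
Op 11: tick 4 -> clock=19.
Op 12: tick 5 -> clock=24.
Op 13: tick 6 -> clock=30. purged={a.com}
Op 14: tick 6 -> clock=36.
Op 15: tick 1 -> clock=37.
Op 16: insert c.com -> 10.0.0.2 (expiry=37+1=38). clock=37
Op 17: tick 6 -> clock=43. purged={c.com}
Op 18: insert a.com -> 10.0.0.3 (expiry=43+3=46). clock=43
Op 19: tick 8 -> clock=51. purged={a.com}
Op 20: insert c.com -> 10.0.0.2 (expiry=51+15=66). clock=51
Op 21: insert c.com -> 10.0.0.3 (expiry=51+5=56). clock=51
Op 22: insert c.com -> 10.0.0.2 (expiry=51+15=66). clock=51
Op 23: insert a.com -> 10.0.0.1 (expiry=51+4=55). clock=51
Op 24: insert b.com -> 10.0.0.1 (expiry=51+7=58). clock=51
Final cache (unexpired): {a.com,b.com,c.com} -> size=3

Answer: 3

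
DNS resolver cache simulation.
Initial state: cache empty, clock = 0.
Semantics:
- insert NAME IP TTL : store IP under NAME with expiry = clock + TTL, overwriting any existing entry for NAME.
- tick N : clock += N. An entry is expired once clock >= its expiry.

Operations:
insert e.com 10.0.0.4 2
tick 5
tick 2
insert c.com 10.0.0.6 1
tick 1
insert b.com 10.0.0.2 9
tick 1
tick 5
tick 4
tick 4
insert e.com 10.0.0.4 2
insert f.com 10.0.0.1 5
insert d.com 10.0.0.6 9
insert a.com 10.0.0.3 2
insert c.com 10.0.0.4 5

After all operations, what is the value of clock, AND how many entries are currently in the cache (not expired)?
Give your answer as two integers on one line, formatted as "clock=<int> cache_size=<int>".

Op 1: insert e.com -> 10.0.0.4 (expiry=0+2=2). clock=0
Op 2: tick 5 -> clock=5. purged={e.com}
Op 3: tick 2 -> clock=7.
Op 4: insert c.com -> 10.0.0.6 (expiry=7+1=8). clock=7
Op 5: tick 1 -> clock=8. purged={c.com}
Op 6: insert b.com -> 10.0.0.2 (expiry=8+9=17). clock=8
Op 7: tick 1 -> clock=9.
Op 8: tick 5 -> clock=14.
Op 9: tick 4 -> clock=18. purged={b.com}
Op 10: tick 4 -> clock=22.
Op 11: insert e.com -> 10.0.0.4 (expiry=22+2=24). clock=22
Op 12: insert f.com -> 10.0.0.1 (expiry=22+5=27). clock=22
Op 13: insert d.com -> 10.0.0.6 (expiry=22+9=31). clock=22
Op 14: insert a.com -> 10.0.0.3 (expiry=22+2=24). clock=22
Op 15: insert c.com -> 10.0.0.4 (expiry=22+5=27). clock=22
Final clock = 22
Final cache (unexpired): {a.com,c.com,d.com,e.com,f.com} -> size=5

Answer: clock=22 cache_size=5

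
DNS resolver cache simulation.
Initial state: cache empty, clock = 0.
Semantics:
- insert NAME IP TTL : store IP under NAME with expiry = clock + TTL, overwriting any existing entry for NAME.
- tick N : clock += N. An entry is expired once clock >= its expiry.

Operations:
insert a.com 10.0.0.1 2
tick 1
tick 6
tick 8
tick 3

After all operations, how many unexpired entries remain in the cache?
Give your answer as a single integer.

Op 1: insert a.com -> 10.0.0.1 (expiry=0+2=2). clock=0
Op 2: tick 1 -> clock=1.
Op 3: tick 6 -> clock=7. purged={a.com}
Op 4: tick 8 -> clock=15.
Op 5: tick 3 -> clock=18.
Final cache (unexpired): {} -> size=0

Answer: 0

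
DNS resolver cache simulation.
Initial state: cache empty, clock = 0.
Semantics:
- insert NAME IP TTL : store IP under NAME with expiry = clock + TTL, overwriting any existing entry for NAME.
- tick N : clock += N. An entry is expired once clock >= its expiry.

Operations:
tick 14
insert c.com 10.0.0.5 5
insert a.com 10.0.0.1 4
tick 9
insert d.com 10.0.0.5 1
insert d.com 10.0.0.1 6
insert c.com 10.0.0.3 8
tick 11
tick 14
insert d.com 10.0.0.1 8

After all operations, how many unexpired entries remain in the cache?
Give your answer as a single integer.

Answer: 1

Derivation:
Op 1: tick 14 -> clock=14.
Op 2: insert c.com -> 10.0.0.5 (expiry=14+5=19). clock=14
Op 3: insert a.com -> 10.0.0.1 (expiry=14+4=18). clock=14
Op 4: tick 9 -> clock=23. purged={a.com,c.com}
Op 5: insert d.com -> 10.0.0.5 (expiry=23+1=24). clock=23
Op 6: insert d.com -> 10.0.0.1 (expiry=23+6=29). clock=23
Op 7: insert c.com -> 10.0.0.3 (expiry=23+8=31). clock=23
Op 8: tick 11 -> clock=34. purged={c.com,d.com}
Op 9: tick 14 -> clock=48.
Op 10: insert d.com -> 10.0.0.1 (expiry=48+8=56). clock=48
Final cache (unexpired): {d.com} -> size=1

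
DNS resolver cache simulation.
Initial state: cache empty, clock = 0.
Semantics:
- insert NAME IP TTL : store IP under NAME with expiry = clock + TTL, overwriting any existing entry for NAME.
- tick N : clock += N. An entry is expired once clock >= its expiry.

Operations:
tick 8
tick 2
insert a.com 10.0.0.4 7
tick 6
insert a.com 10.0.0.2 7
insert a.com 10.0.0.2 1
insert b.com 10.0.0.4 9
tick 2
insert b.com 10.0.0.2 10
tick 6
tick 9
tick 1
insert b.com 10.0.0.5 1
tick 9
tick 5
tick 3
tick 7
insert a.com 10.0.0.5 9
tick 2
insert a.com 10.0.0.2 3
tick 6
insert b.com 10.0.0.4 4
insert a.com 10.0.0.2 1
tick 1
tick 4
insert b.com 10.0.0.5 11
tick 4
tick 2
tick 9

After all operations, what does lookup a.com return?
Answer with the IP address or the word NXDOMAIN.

Answer: NXDOMAIN

Derivation:
Op 1: tick 8 -> clock=8.
Op 2: tick 2 -> clock=10.
Op 3: insert a.com -> 10.0.0.4 (expiry=10+7=17). clock=10
Op 4: tick 6 -> clock=16.
Op 5: insert a.com -> 10.0.0.2 (expiry=16+7=23). clock=16
Op 6: insert a.com -> 10.0.0.2 (expiry=16+1=17). clock=16
Op 7: insert b.com -> 10.0.0.4 (expiry=16+9=25). clock=16
Op 8: tick 2 -> clock=18. purged={a.com}
Op 9: insert b.com -> 10.0.0.2 (expiry=18+10=28). clock=18
Op 10: tick 6 -> clock=24.
Op 11: tick 9 -> clock=33. purged={b.com}
Op 12: tick 1 -> clock=34.
Op 13: insert b.com -> 10.0.0.5 (expiry=34+1=35). clock=34
Op 14: tick 9 -> clock=43. purged={b.com}
Op 15: tick 5 -> clock=48.
Op 16: tick 3 -> clock=51.
Op 17: tick 7 -> clock=58.
Op 18: insert a.com -> 10.0.0.5 (expiry=58+9=67). clock=58
Op 19: tick 2 -> clock=60.
Op 20: insert a.com -> 10.0.0.2 (expiry=60+3=63). clock=60
Op 21: tick 6 -> clock=66. purged={a.com}
Op 22: insert b.com -> 10.0.0.4 (expiry=66+4=70). clock=66
Op 23: insert a.com -> 10.0.0.2 (expiry=66+1=67). clock=66
Op 24: tick 1 -> clock=67. purged={a.com}
Op 25: tick 4 -> clock=71. purged={b.com}
Op 26: insert b.com -> 10.0.0.5 (expiry=71+11=82). clock=71
Op 27: tick 4 -> clock=75.
Op 28: tick 2 -> clock=77.
Op 29: tick 9 -> clock=86. purged={b.com}
lookup a.com: not in cache (expired or never inserted)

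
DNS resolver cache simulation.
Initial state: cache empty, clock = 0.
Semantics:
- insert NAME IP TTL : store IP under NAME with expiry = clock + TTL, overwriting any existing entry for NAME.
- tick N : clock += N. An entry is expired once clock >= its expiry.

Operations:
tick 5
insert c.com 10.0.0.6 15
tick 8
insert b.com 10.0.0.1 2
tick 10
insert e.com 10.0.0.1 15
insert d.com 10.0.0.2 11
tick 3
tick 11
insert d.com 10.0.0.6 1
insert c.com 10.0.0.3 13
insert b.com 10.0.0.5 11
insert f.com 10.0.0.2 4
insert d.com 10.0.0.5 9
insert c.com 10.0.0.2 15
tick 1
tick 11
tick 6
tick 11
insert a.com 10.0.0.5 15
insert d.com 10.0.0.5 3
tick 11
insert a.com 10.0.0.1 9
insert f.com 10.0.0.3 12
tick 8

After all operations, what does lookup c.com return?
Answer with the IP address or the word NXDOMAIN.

Answer: NXDOMAIN

Derivation:
Op 1: tick 5 -> clock=5.
Op 2: insert c.com -> 10.0.0.6 (expiry=5+15=20). clock=5
Op 3: tick 8 -> clock=13.
Op 4: insert b.com -> 10.0.0.1 (expiry=13+2=15). clock=13
Op 5: tick 10 -> clock=23. purged={b.com,c.com}
Op 6: insert e.com -> 10.0.0.1 (expiry=23+15=38). clock=23
Op 7: insert d.com -> 10.0.0.2 (expiry=23+11=34). clock=23
Op 8: tick 3 -> clock=26.
Op 9: tick 11 -> clock=37. purged={d.com}
Op 10: insert d.com -> 10.0.0.6 (expiry=37+1=38). clock=37
Op 11: insert c.com -> 10.0.0.3 (expiry=37+13=50). clock=37
Op 12: insert b.com -> 10.0.0.5 (expiry=37+11=48). clock=37
Op 13: insert f.com -> 10.0.0.2 (expiry=37+4=41). clock=37
Op 14: insert d.com -> 10.0.0.5 (expiry=37+9=46). clock=37
Op 15: insert c.com -> 10.0.0.2 (expiry=37+15=52). clock=37
Op 16: tick 1 -> clock=38. purged={e.com}
Op 17: tick 11 -> clock=49. purged={b.com,d.com,f.com}
Op 18: tick 6 -> clock=55. purged={c.com}
Op 19: tick 11 -> clock=66.
Op 20: insert a.com -> 10.0.0.5 (expiry=66+15=81). clock=66
Op 21: insert d.com -> 10.0.0.5 (expiry=66+3=69). clock=66
Op 22: tick 11 -> clock=77. purged={d.com}
Op 23: insert a.com -> 10.0.0.1 (expiry=77+9=86). clock=77
Op 24: insert f.com -> 10.0.0.3 (expiry=77+12=89). clock=77
Op 25: tick 8 -> clock=85.
lookup c.com: not in cache (expired or never inserted)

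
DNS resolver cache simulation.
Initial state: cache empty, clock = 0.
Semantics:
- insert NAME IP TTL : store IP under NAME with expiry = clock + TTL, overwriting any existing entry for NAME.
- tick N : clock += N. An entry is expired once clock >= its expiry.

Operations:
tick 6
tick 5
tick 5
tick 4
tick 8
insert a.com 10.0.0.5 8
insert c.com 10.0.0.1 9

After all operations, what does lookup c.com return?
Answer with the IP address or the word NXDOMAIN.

Op 1: tick 6 -> clock=6.
Op 2: tick 5 -> clock=11.
Op 3: tick 5 -> clock=16.
Op 4: tick 4 -> clock=20.
Op 5: tick 8 -> clock=28.
Op 6: insert a.com -> 10.0.0.5 (expiry=28+8=36). clock=28
Op 7: insert c.com -> 10.0.0.1 (expiry=28+9=37). clock=28
lookup c.com: present, ip=10.0.0.1 expiry=37 > clock=28

Answer: 10.0.0.1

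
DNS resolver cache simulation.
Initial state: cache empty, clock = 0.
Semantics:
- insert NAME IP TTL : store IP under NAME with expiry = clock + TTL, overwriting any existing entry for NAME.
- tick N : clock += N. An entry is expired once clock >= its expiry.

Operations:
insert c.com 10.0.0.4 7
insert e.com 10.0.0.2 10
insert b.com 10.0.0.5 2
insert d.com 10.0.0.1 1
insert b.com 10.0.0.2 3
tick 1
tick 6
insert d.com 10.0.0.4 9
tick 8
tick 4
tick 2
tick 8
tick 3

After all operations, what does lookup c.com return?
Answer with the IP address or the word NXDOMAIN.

Answer: NXDOMAIN

Derivation:
Op 1: insert c.com -> 10.0.0.4 (expiry=0+7=7). clock=0
Op 2: insert e.com -> 10.0.0.2 (expiry=0+10=10). clock=0
Op 3: insert b.com -> 10.0.0.5 (expiry=0+2=2). clock=0
Op 4: insert d.com -> 10.0.0.1 (expiry=0+1=1). clock=0
Op 5: insert b.com -> 10.0.0.2 (expiry=0+3=3). clock=0
Op 6: tick 1 -> clock=1. purged={d.com}
Op 7: tick 6 -> clock=7. purged={b.com,c.com}
Op 8: insert d.com -> 10.0.0.4 (expiry=7+9=16). clock=7
Op 9: tick 8 -> clock=15. purged={e.com}
Op 10: tick 4 -> clock=19. purged={d.com}
Op 11: tick 2 -> clock=21.
Op 12: tick 8 -> clock=29.
Op 13: tick 3 -> clock=32.
lookup c.com: not in cache (expired or never inserted)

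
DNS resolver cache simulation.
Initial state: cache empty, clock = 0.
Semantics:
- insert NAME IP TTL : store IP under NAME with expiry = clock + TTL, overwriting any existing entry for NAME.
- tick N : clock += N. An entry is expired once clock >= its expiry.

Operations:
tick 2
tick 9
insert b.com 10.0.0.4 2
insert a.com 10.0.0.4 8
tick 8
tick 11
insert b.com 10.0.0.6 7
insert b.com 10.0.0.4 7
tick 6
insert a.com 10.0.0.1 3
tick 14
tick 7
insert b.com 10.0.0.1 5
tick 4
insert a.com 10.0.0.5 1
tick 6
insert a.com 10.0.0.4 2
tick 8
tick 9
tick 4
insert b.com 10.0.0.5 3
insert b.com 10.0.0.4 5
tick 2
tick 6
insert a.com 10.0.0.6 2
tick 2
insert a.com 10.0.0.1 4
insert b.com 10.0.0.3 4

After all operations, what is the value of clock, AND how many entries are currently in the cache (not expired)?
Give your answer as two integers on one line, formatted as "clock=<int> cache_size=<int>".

Answer: clock=98 cache_size=2

Derivation:
Op 1: tick 2 -> clock=2.
Op 2: tick 9 -> clock=11.
Op 3: insert b.com -> 10.0.0.4 (expiry=11+2=13). clock=11
Op 4: insert a.com -> 10.0.0.4 (expiry=11+8=19). clock=11
Op 5: tick 8 -> clock=19. purged={a.com,b.com}
Op 6: tick 11 -> clock=30.
Op 7: insert b.com -> 10.0.0.6 (expiry=30+7=37). clock=30
Op 8: insert b.com -> 10.0.0.4 (expiry=30+7=37). clock=30
Op 9: tick 6 -> clock=36.
Op 10: insert a.com -> 10.0.0.1 (expiry=36+3=39). clock=36
Op 11: tick 14 -> clock=50. purged={a.com,b.com}
Op 12: tick 7 -> clock=57.
Op 13: insert b.com -> 10.0.0.1 (expiry=57+5=62). clock=57
Op 14: tick 4 -> clock=61.
Op 15: insert a.com -> 10.0.0.5 (expiry=61+1=62). clock=61
Op 16: tick 6 -> clock=67. purged={a.com,b.com}
Op 17: insert a.com -> 10.0.0.4 (expiry=67+2=69). clock=67
Op 18: tick 8 -> clock=75. purged={a.com}
Op 19: tick 9 -> clock=84.
Op 20: tick 4 -> clock=88.
Op 21: insert b.com -> 10.0.0.5 (expiry=88+3=91). clock=88
Op 22: insert b.com -> 10.0.0.4 (expiry=88+5=93). clock=88
Op 23: tick 2 -> clock=90.
Op 24: tick 6 -> clock=96. purged={b.com}
Op 25: insert a.com -> 10.0.0.6 (expiry=96+2=98). clock=96
Op 26: tick 2 -> clock=98. purged={a.com}
Op 27: insert a.com -> 10.0.0.1 (expiry=98+4=102). clock=98
Op 28: insert b.com -> 10.0.0.3 (expiry=98+4=102). clock=98
Final clock = 98
Final cache (unexpired): {a.com,b.com} -> size=2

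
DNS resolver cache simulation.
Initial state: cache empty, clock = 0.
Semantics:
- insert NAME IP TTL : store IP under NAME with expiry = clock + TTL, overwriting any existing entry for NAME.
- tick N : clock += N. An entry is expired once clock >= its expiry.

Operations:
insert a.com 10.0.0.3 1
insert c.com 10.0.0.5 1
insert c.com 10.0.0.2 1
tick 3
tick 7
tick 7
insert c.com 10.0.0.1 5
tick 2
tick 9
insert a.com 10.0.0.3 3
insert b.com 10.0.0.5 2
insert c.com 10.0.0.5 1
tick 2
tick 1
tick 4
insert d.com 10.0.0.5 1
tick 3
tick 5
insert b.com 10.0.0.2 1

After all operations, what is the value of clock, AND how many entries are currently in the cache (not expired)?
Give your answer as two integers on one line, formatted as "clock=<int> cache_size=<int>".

Op 1: insert a.com -> 10.0.0.3 (expiry=0+1=1). clock=0
Op 2: insert c.com -> 10.0.0.5 (expiry=0+1=1). clock=0
Op 3: insert c.com -> 10.0.0.2 (expiry=0+1=1). clock=0
Op 4: tick 3 -> clock=3. purged={a.com,c.com}
Op 5: tick 7 -> clock=10.
Op 6: tick 7 -> clock=17.
Op 7: insert c.com -> 10.0.0.1 (expiry=17+5=22). clock=17
Op 8: tick 2 -> clock=19.
Op 9: tick 9 -> clock=28. purged={c.com}
Op 10: insert a.com -> 10.0.0.3 (expiry=28+3=31). clock=28
Op 11: insert b.com -> 10.0.0.5 (expiry=28+2=30). clock=28
Op 12: insert c.com -> 10.0.0.5 (expiry=28+1=29). clock=28
Op 13: tick 2 -> clock=30. purged={b.com,c.com}
Op 14: tick 1 -> clock=31. purged={a.com}
Op 15: tick 4 -> clock=35.
Op 16: insert d.com -> 10.0.0.5 (expiry=35+1=36). clock=35
Op 17: tick 3 -> clock=38. purged={d.com}
Op 18: tick 5 -> clock=43.
Op 19: insert b.com -> 10.0.0.2 (expiry=43+1=44). clock=43
Final clock = 43
Final cache (unexpired): {b.com} -> size=1

Answer: clock=43 cache_size=1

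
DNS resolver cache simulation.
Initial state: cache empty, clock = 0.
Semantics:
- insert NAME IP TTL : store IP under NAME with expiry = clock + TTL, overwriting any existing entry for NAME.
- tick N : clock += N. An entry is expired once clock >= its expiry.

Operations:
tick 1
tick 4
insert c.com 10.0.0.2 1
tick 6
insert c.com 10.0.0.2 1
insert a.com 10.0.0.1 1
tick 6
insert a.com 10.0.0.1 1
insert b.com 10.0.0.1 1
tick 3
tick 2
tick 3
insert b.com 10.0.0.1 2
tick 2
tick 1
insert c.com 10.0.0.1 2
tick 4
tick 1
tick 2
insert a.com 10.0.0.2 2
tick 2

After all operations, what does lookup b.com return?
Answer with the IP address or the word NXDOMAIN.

Answer: NXDOMAIN

Derivation:
Op 1: tick 1 -> clock=1.
Op 2: tick 4 -> clock=5.
Op 3: insert c.com -> 10.0.0.2 (expiry=5+1=6). clock=5
Op 4: tick 6 -> clock=11. purged={c.com}
Op 5: insert c.com -> 10.0.0.2 (expiry=11+1=12). clock=11
Op 6: insert a.com -> 10.0.0.1 (expiry=11+1=12). clock=11
Op 7: tick 6 -> clock=17. purged={a.com,c.com}
Op 8: insert a.com -> 10.0.0.1 (expiry=17+1=18). clock=17
Op 9: insert b.com -> 10.0.0.1 (expiry=17+1=18). clock=17
Op 10: tick 3 -> clock=20. purged={a.com,b.com}
Op 11: tick 2 -> clock=22.
Op 12: tick 3 -> clock=25.
Op 13: insert b.com -> 10.0.0.1 (expiry=25+2=27). clock=25
Op 14: tick 2 -> clock=27. purged={b.com}
Op 15: tick 1 -> clock=28.
Op 16: insert c.com -> 10.0.0.1 (expiry=28+2=30). clock=28
Op 17: tick 4 -> clock=32. purged={c.com}
Op 18: tick 1 -> clock=33.
Op 19: tick 2 -> clock=35.
Op 20: insert a.com -> 10.0.0.2 (expiry=35+2=37). clock=35
Op 21: tick 2 -> clock=37. purged={a.com}
lookup b.com: not in cache (expired or never inserted)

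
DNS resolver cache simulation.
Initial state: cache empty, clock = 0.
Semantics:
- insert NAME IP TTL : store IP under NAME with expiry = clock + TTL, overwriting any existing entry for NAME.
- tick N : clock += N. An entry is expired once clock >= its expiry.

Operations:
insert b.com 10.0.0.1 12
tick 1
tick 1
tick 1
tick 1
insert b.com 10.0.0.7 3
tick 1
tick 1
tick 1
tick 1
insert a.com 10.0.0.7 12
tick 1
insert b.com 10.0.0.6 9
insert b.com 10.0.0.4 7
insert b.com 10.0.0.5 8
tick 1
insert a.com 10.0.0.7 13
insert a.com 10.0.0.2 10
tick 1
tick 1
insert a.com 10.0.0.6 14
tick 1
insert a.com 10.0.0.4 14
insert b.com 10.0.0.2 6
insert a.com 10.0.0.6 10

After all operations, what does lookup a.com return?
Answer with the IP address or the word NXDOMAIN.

Answer: 10.0.0.6

Derivation:
Op 1: insert b.com -> 10.0.0.1 (expiry=0+12=12). clock=0
Op 2: tick 1 -> clock=1.
Op 3: tick 1 -> clock=2.
Op 4: tick 1 -> clock=3.
Op 5: tick 1 -> clock=4.
Op 6: insert b.com -> 10.0.0.7 (expiry=4+3=7). clock=4
Op 7: tick 1 -> clock=5.
Op 8: tick 1 -> clock=6.
Op 9: tick 1 -> clock=7. purged={b.com}
Op 10: tick 1 -> clock=8.
Op 11: insert a.com -> 10.0.0.7 (expiry=8+12=20). clock=8
Op 12: tick 1 -> clock=9.
Op 13: insert b.com -> 10.0.0.6 (expiry=9+9=18). clock=9
Op 14: insert b.com -> 10.0.0.4 (expiry=9+7=16). clock=9
Op 15: insert b.com -> 10.0.0.5 (expiry=9+8=17). clock=9
Op 16: tick 1 -> clock=10.
Op 17: insert a.com -> 10.0.0.7 (expiry=10+13=23). clock=10
Op 18: insert a.com -> 10.0.0.2 (expiry=10+10=20). clock=10
Op 19: tick 1 -> clock=11.
Op 20: tick 1 -> clock=12.
Op 21: insert a.com -> 10.0.0.6 (expiry=12+14=26). clock=12
Op 22: tick 1 -> clock=13.
Op 23: insert a.com -> 10.0.0.4 (expiry=13+14=27). clock=13
Op 24: insert b.com -> 10.0.0.2 (expiry=13+6=19). clock=13
Op 25: insert a.com -> 10.0.0.6 (expiry=13+10=23). clock=13
lookup a.com: present, ip=10.0.0.6 expiry=23 > clock=13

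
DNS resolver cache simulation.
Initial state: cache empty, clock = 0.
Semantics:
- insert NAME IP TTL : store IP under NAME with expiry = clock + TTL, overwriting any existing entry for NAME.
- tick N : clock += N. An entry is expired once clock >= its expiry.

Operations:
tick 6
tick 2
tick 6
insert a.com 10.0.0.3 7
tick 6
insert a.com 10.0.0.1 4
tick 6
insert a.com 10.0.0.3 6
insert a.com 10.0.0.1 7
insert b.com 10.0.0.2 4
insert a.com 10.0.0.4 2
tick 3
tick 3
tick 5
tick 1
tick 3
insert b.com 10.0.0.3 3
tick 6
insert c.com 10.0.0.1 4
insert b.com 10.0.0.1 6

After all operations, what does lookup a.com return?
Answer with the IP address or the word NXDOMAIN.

Op 1: tick 6 -> clock=6.
Op 2: tick 2 -> clock=8.
Op 3: tick 6 -> clock=14.
Op 4: insert a.com -> 10.0.0.3 (expiry=14+7=21). clock=14
Op 5: tick 6 -> clock=20.
Op 6: insert a.com -> 10.0.0.1 (expiry=20+4=24). clock=20
Op 7: tick 6 -> clock=26. purged={a.com}
Op 8: insert a.com -> 10.0.0.3 (expiry=26+6=32). clock=26
Op 9: insert a.com -> 10.0.0.1 (expiry=26+7=33). clock=26
Op 10: insert b.com -> 10.0.0.2 (expiry=26+4=30). clock=26
Op 11: insert a.com -> 10.0.0.4 (expiry=26+2=28). clock=26
Op 12: tick 3 -> clock=29. purged={a.com}
Op 13: tick 3 -> clock=32. purged={b.com}
Op 14: tick 5 -> clock=37.
Op 15: tick 1 -> clock=38.
Op 16: tick 3 -> clock=41.
Op 17: insert b.com -> 10.0.0.3 (expiry=41+3=44). clock=41
Op 18: tick 6 -> clock=47. purged={b.com}
Op 19: insert c.com -> 10.0.0.1 (expiry=47+4=51). clock=47
Op 20: insert b.com -> 10.0.0.1 (expiry=47+6=53). clock=47
lookup a.com: not in cache (expired or never inserted)

Answer: NXDOMAIN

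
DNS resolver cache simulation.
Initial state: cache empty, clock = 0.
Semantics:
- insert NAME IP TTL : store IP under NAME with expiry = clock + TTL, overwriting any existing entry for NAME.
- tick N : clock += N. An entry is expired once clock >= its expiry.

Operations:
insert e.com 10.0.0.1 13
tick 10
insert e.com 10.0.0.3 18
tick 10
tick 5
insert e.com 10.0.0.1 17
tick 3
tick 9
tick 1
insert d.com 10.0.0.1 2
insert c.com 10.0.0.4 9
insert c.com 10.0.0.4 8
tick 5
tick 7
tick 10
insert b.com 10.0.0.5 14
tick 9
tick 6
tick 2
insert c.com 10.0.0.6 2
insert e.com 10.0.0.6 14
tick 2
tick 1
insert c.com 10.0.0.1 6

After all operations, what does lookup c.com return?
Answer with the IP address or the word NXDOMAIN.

Answer: 10.0.0.1

Derivation:
Op 1: insert e.com -> 10.0.0.1 (expiry=0+13=13). clock=0
Op 2: tick 10 -> clock=10.
Op 3: insert e.com -> 10.0.0.3 (expiry=10+18=28). clock=10
Op 4: tick 10 -> clock=20.
Op 5: tick 5 -> clock=25.
Op 6: insert e.com -> 10.0.0.1 (expiry=25+17=42). clock=25
Op 7: tick 3 -> clock=28.
Op 8: tick 9 -> clock=37.
Op 9: tick 1 -> clock=38.
Op 10: insert d.com -> 10.0.0.1 (expiry=38+2=40). clock=38
Op 11: insert c.com -> 10.0.0.4 (expiry=38+9=47). clock=38
Op 12: insert c.com -> 10.0.0.4 (expiry=38+8=46). clock=38
Op 13: tick 5 -> clock=43. purged={d.com,e.com}
Op 14: tick 7 -> clock=50. purged={c.com}
Op 15: tick 10 -> clock=60.
Op 16: insert b.com -> 10.0.0.5 (expiry=60+14=74). clock=60
Op 17: tick 9 -> clock=69.
Op 18: tick 6 -> clock=75. purged={b.com}
Op 19: tick 2 -> clock=77.
Op 20: insert c.com -> 10.0.0.6 (expiry=77+2=79). clock=77
Op 21: insert e.com -> 10.0.0.6 (expiry=77+14=91). clock=77
Op 22: tick 2 -> clock=79. purged={c.com}
Op 23: tick 1 -> clock=80.
Op 24: insert c.com -> 10.0.0.1 (expiry=80+6=86). clock=80
lookup c.com: present, ip=10.0.0.1 expiry=86 > clock=80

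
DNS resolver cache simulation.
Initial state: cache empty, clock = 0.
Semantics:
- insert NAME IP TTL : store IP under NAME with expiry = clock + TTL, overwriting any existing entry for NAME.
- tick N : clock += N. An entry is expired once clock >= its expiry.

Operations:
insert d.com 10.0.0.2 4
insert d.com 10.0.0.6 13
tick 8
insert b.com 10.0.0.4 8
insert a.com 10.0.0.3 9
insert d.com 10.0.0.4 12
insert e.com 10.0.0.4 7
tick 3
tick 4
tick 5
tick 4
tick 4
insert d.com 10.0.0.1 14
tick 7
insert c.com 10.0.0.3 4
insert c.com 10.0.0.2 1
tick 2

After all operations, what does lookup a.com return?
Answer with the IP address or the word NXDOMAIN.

Answer: NXDOMAIN

Derivation:
Op 1: insert d.com -> 10.0.0.2 (expiry=0+4=4). clock=0
Op 2: insert d.com -> 10.0.0.6 (expiry=0+13=13). clock=0
Op 3: tick 8 -> clock=8.
Op 4: insert b.com -> 10.0.0.4 (expiry=8+8=16). clock=8
Op 5: insert a.com -> 10.0.0.3 (expiry=8+9=17). clock=8
Op 6: insert d.com -> 10.0.0.4 (expiry=8+12=20). clock=8
Op 7: insert e.com -> 10.0.0.4 (expiry=8+7=15). clock=8
Op 8: tick 3 -> clock=11.
Op 9: tick 4 -> clock=15. purged={e.com}
Op 10: tick 5 -> clock=20. purged={a.com,b.com,d.com}
Op 11: tick 4 -> clock=24.
Op 12: tick 4 -> clock=28.
Op 13: insert d.com -> 10.0.0.1 (expiry=28+14=42). clock=28
Op 14: tick 7 -> clock=35.
Op 15: insert c.com -> 10.0.0.3 (expiry=35+4=39). clock=35
Op 16: insert c.com -> 10.0.0.2 (expiry=35+1=36). clock=35
Op 17: tick 2 -> clock=37. purged={c.com}
lookup a.com: not in cache (expired or never inserted)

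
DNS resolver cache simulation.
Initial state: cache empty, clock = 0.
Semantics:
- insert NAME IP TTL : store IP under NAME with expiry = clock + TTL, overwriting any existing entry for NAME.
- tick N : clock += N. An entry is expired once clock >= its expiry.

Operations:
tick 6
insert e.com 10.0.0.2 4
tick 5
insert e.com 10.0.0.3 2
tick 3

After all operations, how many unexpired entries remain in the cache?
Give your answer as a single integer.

Answer: 0

Derivation:
Op 1: tick 6 -> clock=6.
Op 2: insert e.com -> 10.0.0.2 (expiry=6+4=10). clock=6
Op 3: tick 5 -> clock=11. purged={e.com}
Op 4: insert e.com -> 10.0.0.3 (expiry=11+2=13). clock=11
Op 5: tick 3 -> clock=14. purged={e.com}
Final cache (unexpired): {} -> size=0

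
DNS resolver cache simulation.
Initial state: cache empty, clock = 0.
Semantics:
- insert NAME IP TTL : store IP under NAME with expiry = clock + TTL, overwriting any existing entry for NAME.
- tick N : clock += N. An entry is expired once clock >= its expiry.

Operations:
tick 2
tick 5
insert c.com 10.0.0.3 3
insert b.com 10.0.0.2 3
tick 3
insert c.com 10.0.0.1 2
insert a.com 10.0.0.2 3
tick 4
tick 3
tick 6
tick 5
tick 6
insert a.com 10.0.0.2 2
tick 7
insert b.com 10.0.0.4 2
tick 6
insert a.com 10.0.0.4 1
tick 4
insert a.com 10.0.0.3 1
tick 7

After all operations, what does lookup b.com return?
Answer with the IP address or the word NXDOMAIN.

Op 1: tick 2 -> clock=2.
Op 2: tick 5 -> clock=7.
Op 3: insert c.com -> 10.0.0.3 (expiry=7+3=10). clock=7
Op 4: insert b.com -> 10.0.0.2 (expiry=7+3=10). clock=7
Op 5: tick 3 -> clock=10. purged={b.com,c.com}
Op 6: insert c.com -> 10.0.0.1 (expiry=10+2=12). clock=10
Op 7: insert a.com -> 10.0.0.2 (expiry=10+3=13). clock=10
Op 8: tick 4 -> clock=14. purged={a.com,c.com}
Op 9: tick 3 -> clock=17.
Op 10: tick 6 -> clock=23.
Op 11: tick 5 -> clock=28.
Op 12: tick 6 -> clock=34.
Op 13: insert a.com -> 10.0.0.2 (expiry=34+2=36). clock=34
Op 14: tick 7 -> clock=41. purged={a.com}
Op 15: insert b.com -> 10.0.0.4 (expiry=41+2=43). clock=41
Op 16: tick 6 -> clock=47. purged={b.com}
Op 17: insert a.com -> 10.0.0.4 (expiry=47+1=48). clock=47
Op 18: tick 4 -> clock=51. purged={a.com}
Op 19: insert a.com -> 10.0.0.3 (expiry=51+1=52). clock=51
Op 20: tick 7 -> clock=58. purged={a.com}
lookup b.com: not in cache (expired or never inserted)

Answer: NXDOMAIN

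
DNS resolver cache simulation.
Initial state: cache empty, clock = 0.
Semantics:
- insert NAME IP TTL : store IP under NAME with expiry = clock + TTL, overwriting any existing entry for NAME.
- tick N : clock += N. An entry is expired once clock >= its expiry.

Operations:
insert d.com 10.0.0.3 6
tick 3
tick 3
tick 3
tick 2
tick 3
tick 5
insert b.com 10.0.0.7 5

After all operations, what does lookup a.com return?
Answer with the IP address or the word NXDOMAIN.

Answer: NXDOMAIN

Derivation:
Op 1: insert d.com -> 10.0.0.3 (expiry=0+6=6). clock=0
Op 2: tick 3 -> clock=3.
Op 3: tick 3 -> clock=6. purged={d.com}
Op 4: tick 3 -> clock=9.
Op 5: tick 2 -> clock=11.
Op 6: tick 3 -> clock=14.
Op 7: tick 5 -> clock=19.
Op 8: insert b.com -> 10.0.0.7 (expiry=19+5=24). clock=19
lookup a.com: not in cache (expired or never inserted)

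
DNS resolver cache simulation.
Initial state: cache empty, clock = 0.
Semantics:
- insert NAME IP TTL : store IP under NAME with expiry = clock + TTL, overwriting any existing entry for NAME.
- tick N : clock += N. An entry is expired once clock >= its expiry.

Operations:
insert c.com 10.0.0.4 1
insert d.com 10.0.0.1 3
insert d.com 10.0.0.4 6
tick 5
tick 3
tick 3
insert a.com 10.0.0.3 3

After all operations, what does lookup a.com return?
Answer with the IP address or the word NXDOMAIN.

Op 1: insert c.com -> 10.0.0.4 (expiry=0+1=1). clock=0
Op 2: insert d.com -> 10.0.0.1 (expiry=0+3=3). clock=0
Op 3: insert d.com -> 10.0.0.4 (expiry=0+6=6). clock=0
Op 4: tick 5 -> clock=5. purged={c.com}
Op 5: tick 3 -> clock=8. purged={d.com}
Op 6: tick 3 -> clock=11.
Op 7: insert a.com -> 10.0.0.3 (expiry=11+3=14). clock=11
lookup a.com: present, ip=10.0.0.3 expiry=14 > clock=11

Answer: 10.0.0.3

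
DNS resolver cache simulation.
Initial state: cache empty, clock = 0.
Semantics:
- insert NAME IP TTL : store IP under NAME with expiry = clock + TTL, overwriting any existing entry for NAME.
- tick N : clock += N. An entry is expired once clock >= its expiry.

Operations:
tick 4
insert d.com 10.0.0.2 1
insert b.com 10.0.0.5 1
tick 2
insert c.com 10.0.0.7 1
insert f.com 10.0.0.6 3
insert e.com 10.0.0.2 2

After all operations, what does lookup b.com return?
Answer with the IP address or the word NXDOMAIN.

Op 1: tick 4 -> clock=4.
Op 2: insert d.com -> 10.0.0.2 (expiry=4+1=5). clock=4
Op 3: insert b.com -> 10.0.0.5 (expiry=4+1=5). clock=4
Op 4: tick 2 -> clock=6. purged={b.com,d.com}
Op 5: insert c.com -> 10.0.0.7 (expiry=6+1=7). clock=6
Op 6: insert f.com -> 10.0.0.6 (expiry=6+3=9). clock=6
Op 7: insert e.com -> 10.0.0.2 (expiry=6+2=8). clock=6
lookup b.com: not in cache (expired or never inserted)

Answer: NXDOMAIN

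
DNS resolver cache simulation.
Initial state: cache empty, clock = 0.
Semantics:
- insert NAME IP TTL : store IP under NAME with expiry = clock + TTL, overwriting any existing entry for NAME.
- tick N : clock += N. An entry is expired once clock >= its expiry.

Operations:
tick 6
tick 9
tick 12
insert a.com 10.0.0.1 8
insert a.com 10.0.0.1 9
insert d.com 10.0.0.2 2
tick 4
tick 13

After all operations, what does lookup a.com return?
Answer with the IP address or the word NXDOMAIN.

Answer: NXDOMAIN

Derivation:
Op 1: tick 6 -> clock=6.
Op 2: tick 9 -> clock=15.
Op 3: tick 12 -> clock=27.
Op 4: insert a.com -> 10.0.0.1 (expiry=27+8=35). clock=27
Op 5: insert a.com -> 10.0.0.1 (expiry=27+9=36). clock=27
Op 6: insert d.com -> 10.0.0.2 (expiry=27+2=29). clock=27
Op 7: tick 4 -> clock=31. purged={d.com}
Op 8: tick 13 -> clock=44. purged={a.com}
lookup a.com: not in cache (expired or never inserted)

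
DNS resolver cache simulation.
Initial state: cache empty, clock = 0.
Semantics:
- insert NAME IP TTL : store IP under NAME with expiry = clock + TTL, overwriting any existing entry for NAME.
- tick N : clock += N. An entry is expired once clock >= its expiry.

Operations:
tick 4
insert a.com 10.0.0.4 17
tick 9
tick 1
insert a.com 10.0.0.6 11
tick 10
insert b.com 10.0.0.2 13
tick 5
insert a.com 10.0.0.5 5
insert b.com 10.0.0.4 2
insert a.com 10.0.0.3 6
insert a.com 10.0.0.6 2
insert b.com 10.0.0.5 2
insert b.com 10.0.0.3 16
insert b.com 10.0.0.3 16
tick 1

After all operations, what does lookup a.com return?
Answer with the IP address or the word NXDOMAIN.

Op 1: tick 4 -> clock=4.
Op 2: insert a.com -> 10.0.0.4 (expiry=4+17=21). clock=4
Op 3: tick 9 -> clock=13.
Op 4: tick 1 -> clock=14.
Op 5: insert a.com -> 10.0.0.6 (expiry=14+11=25). clock=14
Op 6: tick 10 -> clock=24.
Op 7: insert b.com -> 10.0.0.2 (expiry=24+13=37). clock=24
Op 8: tick 5 -> clock=29. purged={a.com}
Op 9: insert a.com -> 10.0.0.5 (expiry=29+5=34). clock=29
Op 10: insert b.com -> 10.0.0.4 (expiry=29+2=31). clock=29
Op 11: insert a.com -> 10.0.0.3 (expiry=29+6=35). clock=29
Op 12: insert a.com -> 10.0.0.6 (expiry=29+2=31). clock=29
Op 13: insert b.com -> 10.0.0.5 (expiry=29+2=31). clock=29
Op 14: insert b.com -> 10.0.0.3 (expiry=29+16=45). clock=29
Op 15: insert b.com -> 10.0.0.3 (expiry=29+16=45). clock=29
Op 16: tick 1 -> clock=30.
lookup a.com: present, ip=10.0.0.6 expiry=31 > clock=30

Answer: 10.0.0.6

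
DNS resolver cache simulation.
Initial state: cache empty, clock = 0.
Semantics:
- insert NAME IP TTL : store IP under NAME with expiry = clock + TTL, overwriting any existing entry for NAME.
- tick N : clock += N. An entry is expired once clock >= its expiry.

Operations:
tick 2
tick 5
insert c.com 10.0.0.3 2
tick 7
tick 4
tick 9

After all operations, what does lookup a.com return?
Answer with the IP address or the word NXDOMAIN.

Op 1: tick 2 -> clock=2.
Op 2: tick 5 -> clock=7.
Op 3: insert c.com -> 10.0.0.3 (expiry=7+2=9). clock=7
Op 4: tick 7 -> clock=14. purged={c.com}
Op 5: tick 4 -> clock=18.
Op 6: tick 9 -> clock=27.
lookup a.com: not in cache (expired or never inserted)

Answer: NXDOMAIN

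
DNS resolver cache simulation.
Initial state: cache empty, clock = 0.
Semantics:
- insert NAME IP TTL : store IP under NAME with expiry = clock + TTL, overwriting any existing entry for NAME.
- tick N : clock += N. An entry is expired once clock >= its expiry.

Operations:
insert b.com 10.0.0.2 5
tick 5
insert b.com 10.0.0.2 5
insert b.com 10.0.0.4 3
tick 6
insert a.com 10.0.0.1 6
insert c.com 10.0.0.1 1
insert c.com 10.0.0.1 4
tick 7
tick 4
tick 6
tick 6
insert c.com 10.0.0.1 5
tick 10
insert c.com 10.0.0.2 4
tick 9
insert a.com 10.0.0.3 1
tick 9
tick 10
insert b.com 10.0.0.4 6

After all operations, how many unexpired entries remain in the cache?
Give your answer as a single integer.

Answer: 1

Derivation:
Op 1: insert b.com -> 10.0.0.2 (expiry=0+5=5). clock=0
Op 2: tick 5 -> clock=5. purged={b.com}
Op 3: insert b.com -> 10.0.0.2 (expiry=5+5=10). clock=5
Op 4: insert b.com -> 10.0.0.4 (expiry=5+3=8). clock=5
Op 5: tick 6 -> clock=11. purged={b.com}
Op 6: insert a.com -> 10.0.0.1 (expiry=11+6=17). clock=11
Op 7: insert c.com -> 10.0.0.1 (expiry=11+1=12). clock=11
Op 8: insert c.com -> 10.0.0.1 (expiry=11+4=15). clock=11
Op 9: tick 7 -> clock=18. purged={a.com,c.com}
Op 10: tick 4 -> clock=22.
Op 11: tick 6 -> clock=28.
Op 12: tick 6 -> clock=34.
Op 13: insert c.com -> 10.0.0.1 (expiry=34+5=39). clock=34
Op 14: tick 10 -> clock=44. purged={c.com}
Op 15: insert c.com -> 10.0.0.2 (expiry=44+4=48). clock=44
Op 16: tick 9 -> clock=53. purged={c.com}
Op 17: insert a.com -> 10.0.0.3 (expiry=53+1=54). clock=53
Op 18: tick 9 -> clock=62. purged={a.com}
Op 19: tick 10 -> clock=72.
Op 20: insert b.com -> 10.0.0.4 (expiry=72+6=78). clock=72
Final cache (unexpired): {b.com} -> size=1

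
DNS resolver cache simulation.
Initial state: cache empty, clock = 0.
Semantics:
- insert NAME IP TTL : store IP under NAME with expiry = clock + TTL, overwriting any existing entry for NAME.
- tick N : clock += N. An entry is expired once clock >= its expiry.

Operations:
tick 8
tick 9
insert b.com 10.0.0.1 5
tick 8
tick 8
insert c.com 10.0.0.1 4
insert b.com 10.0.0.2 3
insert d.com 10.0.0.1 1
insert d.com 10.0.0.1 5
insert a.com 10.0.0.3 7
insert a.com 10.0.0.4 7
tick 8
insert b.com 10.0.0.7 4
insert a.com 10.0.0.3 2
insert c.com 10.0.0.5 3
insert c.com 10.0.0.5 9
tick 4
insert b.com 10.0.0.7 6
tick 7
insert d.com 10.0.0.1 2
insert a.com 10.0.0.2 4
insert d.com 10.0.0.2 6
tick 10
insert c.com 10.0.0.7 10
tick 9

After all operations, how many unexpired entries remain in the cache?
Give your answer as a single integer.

Answer: 1

Derivation:
Op 1: tick 8 -> clock=8.
Op 2: tick 9 -> clock=17.
Op 3: insert b.com -> 10.0.0.1 (expiry=17+5=22). clock=17
Op 4: tick 8 -> clock=25. purged={b.com}
Op 5: tick 8 -> clock=33.
Op 6: insert c.com -> 10.0.0.1 (expiry=33+4=37). clock=33
Op 7: insert b.com -> 10.0.0.2 (expiry=33+3=36). clock=33
Op 8: insert d.com -> 10.0.0.1 (expiry=33+1=34). clock=33
Op 9: insert d.com -> 10.0.0.1 (expiry=33+5=38). clock=33
Op 10: insert a.com -> 10.0.0.3 (expiry=33+7=40). clock=33
Op 11: insert a.com -> 10.0.0.4 (expiry=33+7=40). clock=33
Op 12: tick 8 -> clock=41. purged={a.com,b.com,c.com,d.com}
Op 13: insert b.com -> 10.0.0.7 (expiry=41+4=45). clock=41
Op 14: insert a.com -> 10.0.0.3 (expiry=41+2=43). clock=41
Op 15: insert c.com -> 10.0.0.5 (expiry=41+3=44). clock=41
Op 16: insert c.com -> 10.0.0.5 (expiry=41+9=50). clock=41
Op 17: tick 4 -> clock=45. purged={a.com,b.com}
Op 18: insert b.com -> 10.0.0.7 (expiry=45+6=51). clock=45
Op 19: tick 7 -> clock=52. purged={b.com,c.com}
Op 20: insert d.com -> 10.0.0.1 (expiry=52+2=54). clock=52
Op 21: insert a.com -> 10.0.0.2 (expiry=52+4=56). clock=52
Op 22: insert d.com -> 10.0.0.2 (expiry=52+6=58). clock=52
Op 23: tick 10 -> clock=62. purged={a.com,d.com}
Op 24: insert c.com -> 10.0.0.7 (expiry=62+10=72). clock=62
Op 25: tick 9 -> clock=71.
Final cache (unexpired): {c.com} -> size=1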